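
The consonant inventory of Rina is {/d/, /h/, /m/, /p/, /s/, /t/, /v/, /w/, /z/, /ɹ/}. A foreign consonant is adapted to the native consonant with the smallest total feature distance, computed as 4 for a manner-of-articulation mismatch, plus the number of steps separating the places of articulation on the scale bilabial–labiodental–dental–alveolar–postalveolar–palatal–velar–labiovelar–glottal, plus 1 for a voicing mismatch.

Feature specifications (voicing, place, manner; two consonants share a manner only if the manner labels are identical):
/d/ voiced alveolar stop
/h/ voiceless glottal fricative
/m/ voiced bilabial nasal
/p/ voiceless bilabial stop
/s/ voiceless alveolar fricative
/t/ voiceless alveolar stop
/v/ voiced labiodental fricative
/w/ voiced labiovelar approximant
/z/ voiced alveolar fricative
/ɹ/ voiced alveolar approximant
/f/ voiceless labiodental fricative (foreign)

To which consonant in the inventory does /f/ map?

v

/v/ is closest: same manner (fricative), place distance 0 (labiodental→labiodental), voicing differs (+1); total 1. Next closest is /s/ at distance 2.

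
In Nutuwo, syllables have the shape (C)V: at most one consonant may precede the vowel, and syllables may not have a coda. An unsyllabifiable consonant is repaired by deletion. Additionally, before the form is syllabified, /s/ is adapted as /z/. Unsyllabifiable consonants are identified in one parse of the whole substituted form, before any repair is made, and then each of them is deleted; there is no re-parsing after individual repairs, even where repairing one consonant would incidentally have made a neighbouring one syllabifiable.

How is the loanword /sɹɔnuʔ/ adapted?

ɹɔnu

Substitution: /s/ → /z/, giving /zɹɔnuʔ/.
Syllabifying with onset maximization leaves /z/, /ʔ/ stranded (no codas are permitted; onsets are limited to one consonant).
Deleting the stranded consonants removes /z/, /ʔ/.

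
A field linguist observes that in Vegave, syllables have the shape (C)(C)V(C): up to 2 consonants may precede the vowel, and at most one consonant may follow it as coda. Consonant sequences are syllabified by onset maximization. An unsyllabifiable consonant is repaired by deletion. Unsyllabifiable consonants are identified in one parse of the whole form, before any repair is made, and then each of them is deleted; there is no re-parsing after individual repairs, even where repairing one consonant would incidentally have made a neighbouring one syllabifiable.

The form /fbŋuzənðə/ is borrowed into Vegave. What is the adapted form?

bŋuzənðə

The consonants /f/ cannot be parsed into a legal (C)(C)V(C) syllable (at most one coda consonant is licensed; onsets may contain at most 2 consonants).
Each unlicensed consonant is deleted: /f/.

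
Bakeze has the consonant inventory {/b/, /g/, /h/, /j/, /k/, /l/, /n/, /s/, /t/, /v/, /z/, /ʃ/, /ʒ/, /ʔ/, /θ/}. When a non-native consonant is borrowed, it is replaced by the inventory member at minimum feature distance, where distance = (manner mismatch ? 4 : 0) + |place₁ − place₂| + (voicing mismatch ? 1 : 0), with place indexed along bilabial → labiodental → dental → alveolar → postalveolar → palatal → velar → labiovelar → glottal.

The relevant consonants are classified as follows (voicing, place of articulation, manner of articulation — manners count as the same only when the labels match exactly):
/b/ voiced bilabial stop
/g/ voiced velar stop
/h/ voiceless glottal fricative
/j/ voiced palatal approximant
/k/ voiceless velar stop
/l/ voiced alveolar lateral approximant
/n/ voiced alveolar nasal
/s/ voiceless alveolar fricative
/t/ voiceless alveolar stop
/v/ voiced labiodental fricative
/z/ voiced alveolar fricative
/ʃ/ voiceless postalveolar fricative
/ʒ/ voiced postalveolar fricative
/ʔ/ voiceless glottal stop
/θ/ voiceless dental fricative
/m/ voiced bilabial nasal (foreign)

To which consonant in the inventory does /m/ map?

/n/ is closest: same manner (nasal), place distance 3 (bilabial→alveolar), same voicing; total 3. Next closest is /b/ at distance 4.

n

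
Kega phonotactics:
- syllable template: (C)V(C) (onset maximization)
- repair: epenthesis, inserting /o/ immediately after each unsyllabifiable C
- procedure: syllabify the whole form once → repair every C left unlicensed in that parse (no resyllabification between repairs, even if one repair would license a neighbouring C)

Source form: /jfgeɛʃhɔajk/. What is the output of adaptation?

jofogeɛʃhɔajko

Under (C)V(C), the unsyllabifiable consonants are /j/, /f/, /k/ (at most one coda consonant is licensed; onsets are limited to one consonant).
Inserting the epenthetic vowel yields /j/ → /jo/, /f/ → /fo/, /k/ → /ko/.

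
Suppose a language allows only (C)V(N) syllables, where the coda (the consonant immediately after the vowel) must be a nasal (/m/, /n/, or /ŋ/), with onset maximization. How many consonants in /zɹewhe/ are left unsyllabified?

2

Syllabifying with onset maximization leaves /z/, /w/ stranded (only a nasal (/m/, /n/, or /ŋ/) is licensed in coda position; onsets are limited to one consonant).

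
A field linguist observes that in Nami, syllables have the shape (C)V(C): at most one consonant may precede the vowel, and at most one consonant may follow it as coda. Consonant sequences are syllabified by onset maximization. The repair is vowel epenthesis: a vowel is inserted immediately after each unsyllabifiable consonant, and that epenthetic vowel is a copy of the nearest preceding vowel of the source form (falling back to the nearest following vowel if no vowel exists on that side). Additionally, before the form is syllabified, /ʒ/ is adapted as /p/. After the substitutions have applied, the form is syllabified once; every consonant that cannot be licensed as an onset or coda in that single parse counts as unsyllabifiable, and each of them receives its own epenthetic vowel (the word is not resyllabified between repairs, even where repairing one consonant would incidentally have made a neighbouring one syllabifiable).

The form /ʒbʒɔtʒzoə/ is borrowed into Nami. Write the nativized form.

pɔbɔpɔtpɔzoə

Substitution: /ʒ/ → /p/, giving /pbpɔtpzoə/.
Syllabifying with onset maximization leaves /p/, /b/, /p/ stranded (at most one coda consonant is licensed; onsets are limited to one consonant).
Inserting the epenthetic vowel yields /p/ → /pɔ/, /b/ → /bɔ/, /p/ → /pɔ/.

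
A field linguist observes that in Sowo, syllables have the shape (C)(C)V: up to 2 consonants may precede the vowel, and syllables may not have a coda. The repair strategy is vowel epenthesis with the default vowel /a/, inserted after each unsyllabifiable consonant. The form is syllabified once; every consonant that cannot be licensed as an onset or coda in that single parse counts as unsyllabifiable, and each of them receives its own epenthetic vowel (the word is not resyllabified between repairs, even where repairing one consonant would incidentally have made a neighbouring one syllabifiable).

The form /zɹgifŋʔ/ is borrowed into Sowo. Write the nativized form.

The consonants /z/, /f/, /ŋ/, /ʔ/ cannot be parsed into a legal (C)(C)V syllable (no codas are permitted; onsets may contain at most 2 consonants).
Inserting the epenthetic vowel yields /z/ → /za/, /f/ → /fa/, /ŋ/ → /ŋa/, /ʔ/ → /ʔa/.

zaɹgifaŋaʔa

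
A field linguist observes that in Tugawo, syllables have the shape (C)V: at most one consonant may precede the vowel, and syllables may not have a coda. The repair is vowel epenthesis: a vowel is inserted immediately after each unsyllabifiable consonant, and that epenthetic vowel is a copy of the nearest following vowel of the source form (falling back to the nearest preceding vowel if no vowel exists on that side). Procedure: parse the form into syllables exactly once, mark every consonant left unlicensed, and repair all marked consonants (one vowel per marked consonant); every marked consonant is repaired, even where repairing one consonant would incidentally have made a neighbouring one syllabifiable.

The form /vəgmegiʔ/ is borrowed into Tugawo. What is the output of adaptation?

Syllabifying with onset maximization leaves /g/, /ʔ/ stranded (no codas are permitted; onsets are limited to one consonant).
Each unlicensed consonant becomes the onset of a new syllable: /g/ → /ge/, /ʔ/ → /ʔi/.

vəgemegiʔi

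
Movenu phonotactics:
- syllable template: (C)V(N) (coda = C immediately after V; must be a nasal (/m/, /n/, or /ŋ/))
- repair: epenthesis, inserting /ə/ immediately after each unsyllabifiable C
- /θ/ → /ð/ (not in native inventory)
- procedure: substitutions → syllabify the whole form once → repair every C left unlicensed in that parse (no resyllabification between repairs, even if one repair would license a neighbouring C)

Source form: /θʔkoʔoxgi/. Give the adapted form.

ðəʔəkoʔoxəgi

Substitution: /θ/ → /ð/, giving /ðʔkoʔoxgi/.
Under (C)V(N), the unsyllabifiable consonants are /ð/, /ʔ/, /x/ (only a nasal (/m/, /n/, or /ŋ/) is licensed in coda position; onsets are limited to one consonant).
Each unlicensed consonant becomes the onset of a new syllable: /ð/ → /ðə/, /ʔ/ → /ʔə/, /x/ → /xə/.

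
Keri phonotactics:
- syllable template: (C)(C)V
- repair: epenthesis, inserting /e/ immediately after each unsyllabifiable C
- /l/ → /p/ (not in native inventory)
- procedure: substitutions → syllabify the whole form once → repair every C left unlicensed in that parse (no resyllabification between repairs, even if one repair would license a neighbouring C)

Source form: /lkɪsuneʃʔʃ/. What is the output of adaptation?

Substitution: /l/ → /p/, giving /pkɪsuneʃʔʃ/.
The consonants /ʃ/, /ʔ/, /ʃ/ cannot be parsed into a legal (C)(C)V syllable (no codas are permitted; onsets may contain at most 2 consonants).
Epenthesis after each stranded consonant: /ʃ/ → /ʃe/, /ʔ/ → /ʔe/, /ʃ/ → /ʃe/.

pkɪsuneʃeʔeʃe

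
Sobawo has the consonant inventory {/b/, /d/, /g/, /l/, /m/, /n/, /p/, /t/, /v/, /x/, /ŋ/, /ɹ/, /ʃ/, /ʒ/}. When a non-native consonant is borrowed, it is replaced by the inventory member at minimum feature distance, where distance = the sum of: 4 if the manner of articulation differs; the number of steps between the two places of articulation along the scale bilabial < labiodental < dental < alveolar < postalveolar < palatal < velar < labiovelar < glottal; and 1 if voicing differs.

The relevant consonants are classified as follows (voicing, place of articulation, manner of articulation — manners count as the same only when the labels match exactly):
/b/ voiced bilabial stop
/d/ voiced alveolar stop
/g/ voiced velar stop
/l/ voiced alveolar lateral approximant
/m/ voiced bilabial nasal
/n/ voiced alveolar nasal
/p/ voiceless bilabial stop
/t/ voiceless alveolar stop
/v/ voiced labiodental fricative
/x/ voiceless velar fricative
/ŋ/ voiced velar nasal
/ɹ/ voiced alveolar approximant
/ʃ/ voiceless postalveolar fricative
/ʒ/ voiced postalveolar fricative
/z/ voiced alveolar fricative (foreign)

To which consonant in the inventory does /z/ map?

/ʒ/ is closest: same manner (fricative), place distance 1 (alveolar→postalveolar), same voicing; total 1. Next closest is /v/ at distance 2.

ʒ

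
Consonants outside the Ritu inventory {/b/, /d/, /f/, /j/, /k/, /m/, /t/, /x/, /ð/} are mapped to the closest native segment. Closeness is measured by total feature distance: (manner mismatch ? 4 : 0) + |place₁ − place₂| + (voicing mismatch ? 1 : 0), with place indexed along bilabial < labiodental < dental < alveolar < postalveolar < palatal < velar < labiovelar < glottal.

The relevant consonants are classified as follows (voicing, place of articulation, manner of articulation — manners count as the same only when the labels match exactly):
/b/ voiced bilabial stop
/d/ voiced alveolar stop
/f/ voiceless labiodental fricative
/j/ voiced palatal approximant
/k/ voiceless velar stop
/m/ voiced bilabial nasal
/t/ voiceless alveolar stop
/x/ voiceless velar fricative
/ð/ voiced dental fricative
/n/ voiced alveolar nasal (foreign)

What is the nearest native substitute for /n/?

/m/ is closest: same manner (nasal), place distance 3 (alveolar→bilabial), same voicing; total 3. Next closest is /d/ at distance 4.

m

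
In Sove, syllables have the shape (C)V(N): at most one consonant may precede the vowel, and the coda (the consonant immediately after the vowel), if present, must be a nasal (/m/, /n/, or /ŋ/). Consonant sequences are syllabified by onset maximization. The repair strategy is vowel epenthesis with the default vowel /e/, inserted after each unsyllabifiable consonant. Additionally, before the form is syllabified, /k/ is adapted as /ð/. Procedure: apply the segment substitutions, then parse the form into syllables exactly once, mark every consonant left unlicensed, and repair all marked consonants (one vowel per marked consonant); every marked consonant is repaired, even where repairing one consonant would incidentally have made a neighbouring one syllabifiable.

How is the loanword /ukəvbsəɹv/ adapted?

Substitution: /k/ → /ð/, giving /uðəvbsəɹv/.
Under (C)V(N), the unsyllabifiable consonants are /v/, /b/, /ɹ/, /v/ (only a nasal (/m/, /n/, or /ŋ/) is licensed in coda position; onsets are limited to one consonant).
Epenthesis after each stranded consonant: /v/ → /ve/, /b/ → /be/, /ɹ/ → /ɹe/, /v/ → /ve/.

uðəvebesəɹeve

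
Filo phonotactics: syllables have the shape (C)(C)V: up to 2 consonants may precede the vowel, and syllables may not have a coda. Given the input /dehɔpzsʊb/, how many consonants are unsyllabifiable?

Under (C)(C)V, the unsyllabifiable consonants are /p/, /b/ (no codas are permitted; onsets may contain at most 2 consonants).

2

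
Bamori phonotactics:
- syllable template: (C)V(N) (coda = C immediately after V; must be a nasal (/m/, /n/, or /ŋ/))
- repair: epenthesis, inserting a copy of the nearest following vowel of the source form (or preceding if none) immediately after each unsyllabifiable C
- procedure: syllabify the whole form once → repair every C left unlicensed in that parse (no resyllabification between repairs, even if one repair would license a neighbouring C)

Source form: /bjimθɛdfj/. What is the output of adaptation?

The consonants /b/, /d/, /f/, /j/ cannot be parsed into a legal (C)V(N) syllable (only a nasal (/m/, /n/, or /ŋ/) is licensed in coda position; onsets are limited to one consonant).
Each unlicensed consonant becomes the onset of a new syllable: /b/ → /bi/, /d/ → /dɛ/, /f/ → /fɛ/, /j/ → /jɛ/.

bijimθɛdɛfɛjɛ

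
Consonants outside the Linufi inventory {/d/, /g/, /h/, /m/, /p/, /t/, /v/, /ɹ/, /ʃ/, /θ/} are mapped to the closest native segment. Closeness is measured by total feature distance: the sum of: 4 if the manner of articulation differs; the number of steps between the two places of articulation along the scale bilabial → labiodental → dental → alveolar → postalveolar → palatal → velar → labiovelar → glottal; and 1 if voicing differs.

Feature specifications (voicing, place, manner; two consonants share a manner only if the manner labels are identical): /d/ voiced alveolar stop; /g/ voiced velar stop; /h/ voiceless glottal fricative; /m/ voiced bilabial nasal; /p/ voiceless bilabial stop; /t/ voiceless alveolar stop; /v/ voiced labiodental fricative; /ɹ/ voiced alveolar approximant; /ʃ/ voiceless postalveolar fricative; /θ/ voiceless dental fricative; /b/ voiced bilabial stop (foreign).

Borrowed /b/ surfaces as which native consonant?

p

/p/ is closest: same manner (stop), place distance 0 (bilabial→bilabial), voicing differs (+1); total 1. Next closest is /d/ at distance 3.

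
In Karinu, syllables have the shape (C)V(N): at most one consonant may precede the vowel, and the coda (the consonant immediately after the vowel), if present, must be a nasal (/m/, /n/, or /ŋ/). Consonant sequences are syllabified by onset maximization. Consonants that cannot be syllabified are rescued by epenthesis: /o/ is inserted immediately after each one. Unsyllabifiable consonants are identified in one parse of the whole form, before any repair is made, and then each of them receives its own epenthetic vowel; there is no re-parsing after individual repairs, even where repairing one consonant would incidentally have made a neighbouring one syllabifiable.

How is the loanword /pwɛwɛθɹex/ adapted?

Under (C)V(N), the unsyllabifiable consonants are /p/, /θ/, /x/ (only a nasal (/m/, /n/, or /ŋ/) is licensed in coda position; onsets are limited to one consonant).
Each unlicensed consonant becomes the onset of a new syllable: /p/ → /po/, /θ/ → /θo/, /x/ → /xo/.

powɛwɛθoɹexo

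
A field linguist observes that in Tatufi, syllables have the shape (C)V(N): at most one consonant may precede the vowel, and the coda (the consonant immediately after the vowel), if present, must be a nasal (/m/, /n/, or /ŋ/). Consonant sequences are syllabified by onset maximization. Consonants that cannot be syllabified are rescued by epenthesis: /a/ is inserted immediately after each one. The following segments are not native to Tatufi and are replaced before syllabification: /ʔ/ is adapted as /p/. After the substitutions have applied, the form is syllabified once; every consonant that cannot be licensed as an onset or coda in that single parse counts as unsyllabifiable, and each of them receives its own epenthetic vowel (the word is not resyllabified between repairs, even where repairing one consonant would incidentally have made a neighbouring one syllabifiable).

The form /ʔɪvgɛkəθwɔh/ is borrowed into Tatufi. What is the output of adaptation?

Substitution: /ʔ/ → /p/, giving /pɪvgɛkəθwɔh/.
The consonants /v/, /θ/, /h/ cannot be parsed into a legal (C)V(N) syllable (only a nasal (/m/, /n/, or /ŋ/) is licensed in coda position; onsets are limited to one consonant).
Each unlicensed consonant becomes the onset of a new syllable: /v/ → /va/, /θ/ → /θa/, /h/ → /ha/.

pɪvagɛkəθawɔha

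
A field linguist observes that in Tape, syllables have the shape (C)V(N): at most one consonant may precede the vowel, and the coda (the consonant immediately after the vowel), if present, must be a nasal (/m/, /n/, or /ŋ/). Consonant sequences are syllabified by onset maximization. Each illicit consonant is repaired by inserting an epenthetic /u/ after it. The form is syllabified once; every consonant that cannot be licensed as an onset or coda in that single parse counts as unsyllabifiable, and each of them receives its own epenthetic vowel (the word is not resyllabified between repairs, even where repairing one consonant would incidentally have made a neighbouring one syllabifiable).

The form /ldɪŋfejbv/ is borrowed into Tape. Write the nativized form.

The consonants /l/, /j/, /b/, /v/ cannot be parsed into a legal (C)V(N) syllable (only a nasal (/m/, /n/, or /ŋ/) is licensed in coda position; onsets are limited to one consonant).
Inserting the epenthetic vowel yields /l/ → /lu/, /j/ → /ju/, /b/ → /bu/, /v/ → /vu/.

ludɪŋfejubuvu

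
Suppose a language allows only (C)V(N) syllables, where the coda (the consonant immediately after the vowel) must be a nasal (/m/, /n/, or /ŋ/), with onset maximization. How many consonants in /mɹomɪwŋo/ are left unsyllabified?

2

Under (C)V(N), the unsyllabifiable consonants are /m/, /w/ (only a nasal (/m/, /n/, or /ŋ/) is licensed in coda position; onsets are limited to one consonant).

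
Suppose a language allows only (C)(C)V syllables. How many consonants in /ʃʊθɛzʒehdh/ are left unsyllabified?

Syllabifying with onset maximization leaves /h/, /d/, /h/ stranded (no codas are permitted; onsets may contain at most 2 consonants).

3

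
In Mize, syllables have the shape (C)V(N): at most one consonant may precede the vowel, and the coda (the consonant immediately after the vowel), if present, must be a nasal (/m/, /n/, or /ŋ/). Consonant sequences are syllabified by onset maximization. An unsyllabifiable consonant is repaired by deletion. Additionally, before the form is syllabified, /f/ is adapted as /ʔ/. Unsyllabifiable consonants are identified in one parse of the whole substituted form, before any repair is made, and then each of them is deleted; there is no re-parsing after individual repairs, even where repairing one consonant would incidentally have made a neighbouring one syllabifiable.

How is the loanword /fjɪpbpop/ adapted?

Substitution: /f/ → /ʔ/, giving /ʔjɪpbpop/.
Under (C)V(N), the unsyllabifiable consonants are /ʔ/, /p/, /b/, /p/ (only a nasal (/m/, /n/, or /ŋ/) is licensed in coda position; onsets are limited to one consonant).
Deletion applies to /ʔ/, /p/, /b/, /p/.

jɪpo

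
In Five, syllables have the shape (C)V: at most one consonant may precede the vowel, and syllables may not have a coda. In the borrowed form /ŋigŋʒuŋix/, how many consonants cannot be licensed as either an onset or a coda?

Under (C)V, the unsyllabifiable consonants are /g/, /ŋ/, /x/ (no codas are permitted; onsets are limited to one consonant).

3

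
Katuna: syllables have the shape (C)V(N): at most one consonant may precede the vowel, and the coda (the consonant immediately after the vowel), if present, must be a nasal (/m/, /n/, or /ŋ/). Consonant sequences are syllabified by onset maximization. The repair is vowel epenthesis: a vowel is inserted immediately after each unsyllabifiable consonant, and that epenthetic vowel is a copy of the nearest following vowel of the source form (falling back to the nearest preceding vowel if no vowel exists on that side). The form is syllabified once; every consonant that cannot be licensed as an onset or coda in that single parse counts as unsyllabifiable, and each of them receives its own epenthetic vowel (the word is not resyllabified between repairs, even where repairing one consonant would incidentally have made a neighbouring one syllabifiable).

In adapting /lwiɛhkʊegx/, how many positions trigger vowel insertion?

The unsyllabifiable consonants are /l/, /h/, /g/, /x/; each receives one epenthetic vowel.

4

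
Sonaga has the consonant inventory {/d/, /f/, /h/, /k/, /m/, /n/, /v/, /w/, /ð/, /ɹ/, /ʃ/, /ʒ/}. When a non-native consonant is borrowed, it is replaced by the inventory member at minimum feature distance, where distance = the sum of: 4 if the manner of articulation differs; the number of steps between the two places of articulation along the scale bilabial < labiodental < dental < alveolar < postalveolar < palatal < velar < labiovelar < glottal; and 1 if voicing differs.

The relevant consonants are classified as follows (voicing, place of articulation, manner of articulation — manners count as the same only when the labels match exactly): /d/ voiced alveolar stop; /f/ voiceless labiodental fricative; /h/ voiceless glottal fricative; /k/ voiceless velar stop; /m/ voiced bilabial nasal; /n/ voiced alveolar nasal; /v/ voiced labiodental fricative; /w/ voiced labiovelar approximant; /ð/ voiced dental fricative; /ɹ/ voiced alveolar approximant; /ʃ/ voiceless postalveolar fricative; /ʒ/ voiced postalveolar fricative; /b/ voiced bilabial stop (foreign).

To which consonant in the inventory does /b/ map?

/d/ is closest: same manner (stop), place distance 3 (bilabial→alveolar), same voicing; total 3. Next closest is /m/ at distance 4.

d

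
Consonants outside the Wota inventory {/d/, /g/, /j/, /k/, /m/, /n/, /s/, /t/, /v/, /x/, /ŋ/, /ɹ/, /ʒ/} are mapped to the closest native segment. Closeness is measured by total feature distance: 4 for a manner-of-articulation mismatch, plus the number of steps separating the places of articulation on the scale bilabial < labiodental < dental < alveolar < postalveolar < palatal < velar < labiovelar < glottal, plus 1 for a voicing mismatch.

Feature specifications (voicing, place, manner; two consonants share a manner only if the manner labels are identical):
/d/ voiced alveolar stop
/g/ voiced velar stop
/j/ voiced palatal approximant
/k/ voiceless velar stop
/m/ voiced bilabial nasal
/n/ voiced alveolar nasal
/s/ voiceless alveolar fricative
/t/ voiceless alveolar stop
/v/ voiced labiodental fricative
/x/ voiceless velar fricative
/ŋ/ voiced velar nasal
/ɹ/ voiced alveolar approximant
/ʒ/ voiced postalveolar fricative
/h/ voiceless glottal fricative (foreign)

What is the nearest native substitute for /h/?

/x/ is closest: same manner (fricative), place distance 2 (glottal→velar), same voicing; total 2. Next closest is /s/ at distance 5.

x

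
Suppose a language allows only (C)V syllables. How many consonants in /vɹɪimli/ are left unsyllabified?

2

Syllabifying with onset maximization leaves /v/, /m/ stranded (no codas are permitted; onsets are limited to one consonant).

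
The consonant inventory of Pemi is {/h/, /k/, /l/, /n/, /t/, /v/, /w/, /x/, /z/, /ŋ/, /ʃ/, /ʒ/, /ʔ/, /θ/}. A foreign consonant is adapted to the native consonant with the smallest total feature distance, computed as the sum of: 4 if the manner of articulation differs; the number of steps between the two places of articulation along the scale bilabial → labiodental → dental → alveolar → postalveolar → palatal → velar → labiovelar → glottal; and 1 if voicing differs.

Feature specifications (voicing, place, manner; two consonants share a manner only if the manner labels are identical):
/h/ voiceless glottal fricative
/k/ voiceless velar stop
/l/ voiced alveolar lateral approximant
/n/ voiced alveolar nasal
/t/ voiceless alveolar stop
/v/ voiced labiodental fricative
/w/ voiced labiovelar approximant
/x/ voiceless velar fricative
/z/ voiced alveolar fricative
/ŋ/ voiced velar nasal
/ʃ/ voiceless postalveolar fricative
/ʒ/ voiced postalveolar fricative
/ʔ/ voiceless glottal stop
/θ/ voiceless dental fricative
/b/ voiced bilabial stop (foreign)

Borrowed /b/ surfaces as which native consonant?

t

/t/ is closest: same manner (stop), place distance 3 (bilabial→alveolar), voicing differs (+1); total 4. Next closest is /v/ at distance 5.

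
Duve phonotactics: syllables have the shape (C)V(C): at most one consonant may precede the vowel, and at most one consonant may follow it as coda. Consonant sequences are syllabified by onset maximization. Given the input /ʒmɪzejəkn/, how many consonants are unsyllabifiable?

Under (C)V(C), the unsyllabifiable consonants are /ʒ/, /n/ (at most one coda consonant is licensed; onsets are limited to one consonant).

2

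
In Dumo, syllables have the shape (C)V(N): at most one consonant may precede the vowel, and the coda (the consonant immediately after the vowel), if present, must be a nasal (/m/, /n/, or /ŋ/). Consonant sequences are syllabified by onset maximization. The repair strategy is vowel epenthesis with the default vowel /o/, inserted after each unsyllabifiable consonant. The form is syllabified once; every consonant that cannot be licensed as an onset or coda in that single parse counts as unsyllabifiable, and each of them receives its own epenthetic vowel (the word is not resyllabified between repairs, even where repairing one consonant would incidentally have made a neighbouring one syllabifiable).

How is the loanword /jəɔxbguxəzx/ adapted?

jəɔxoboguxəzoxo

Syllabifying with onset maximization leaves /x/, /b/, /z/, /x/ stranded (only a nasal (/m/, /n/, or /ŋ/) is licensed in coda position; onsets are limited to one consonant).
Inserting the epenthetic vowel yields /x/ → /xo/, /b/ → /bo/, /z/ → /zo/, /x/ → /xo/.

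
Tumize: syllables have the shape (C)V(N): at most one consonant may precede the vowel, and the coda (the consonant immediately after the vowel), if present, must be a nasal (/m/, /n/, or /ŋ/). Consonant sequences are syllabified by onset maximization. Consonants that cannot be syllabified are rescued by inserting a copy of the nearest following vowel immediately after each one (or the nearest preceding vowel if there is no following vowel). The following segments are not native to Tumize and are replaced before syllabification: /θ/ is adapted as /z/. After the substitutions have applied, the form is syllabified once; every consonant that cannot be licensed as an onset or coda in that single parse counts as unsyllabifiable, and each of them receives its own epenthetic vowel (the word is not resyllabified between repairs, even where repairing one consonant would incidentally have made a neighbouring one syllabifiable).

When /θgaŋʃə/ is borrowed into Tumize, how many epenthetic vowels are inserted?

After substitution the input is /zgaŋʃə/.
The unsyllabifiable consonants are /z/; each receives one epenthetic vowel.

1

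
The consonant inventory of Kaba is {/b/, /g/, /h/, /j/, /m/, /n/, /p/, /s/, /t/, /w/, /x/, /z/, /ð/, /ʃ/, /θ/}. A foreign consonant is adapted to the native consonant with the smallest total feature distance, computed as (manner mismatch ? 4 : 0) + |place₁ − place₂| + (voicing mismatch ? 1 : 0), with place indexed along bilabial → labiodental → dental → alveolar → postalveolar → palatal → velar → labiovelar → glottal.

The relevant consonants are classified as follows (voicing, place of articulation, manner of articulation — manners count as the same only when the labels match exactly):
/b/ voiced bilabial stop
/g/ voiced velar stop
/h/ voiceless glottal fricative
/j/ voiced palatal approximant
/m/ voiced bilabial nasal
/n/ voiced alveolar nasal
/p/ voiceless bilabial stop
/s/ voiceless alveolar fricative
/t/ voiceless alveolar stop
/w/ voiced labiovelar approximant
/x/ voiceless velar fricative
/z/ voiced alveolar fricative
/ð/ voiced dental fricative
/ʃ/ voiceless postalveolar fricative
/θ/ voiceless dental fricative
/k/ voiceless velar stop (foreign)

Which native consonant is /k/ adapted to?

g

/g/ is closest: same manner (stop), place distance 0 (velar→velar), voicing differs (+1); total 1. Next closest is /t/ at distance 3.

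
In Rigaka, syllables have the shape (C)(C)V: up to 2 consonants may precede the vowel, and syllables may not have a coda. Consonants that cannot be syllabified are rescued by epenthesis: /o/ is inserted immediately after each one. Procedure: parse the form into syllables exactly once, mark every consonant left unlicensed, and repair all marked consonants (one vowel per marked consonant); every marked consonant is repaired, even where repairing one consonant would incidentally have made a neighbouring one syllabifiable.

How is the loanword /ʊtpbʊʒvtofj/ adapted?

ʊtopbʊʒovtofojo

Syllabifying with onset maximization leaves /t/, /ʒ/, /f/, /j/ stranded (no codas are permitted; onsets may contain at most 2 consonants).
Each unlicensed consonant becomes the onset of a new syllable: /t/ → /to/, /ʒ/ → /ʒo/, /f/ → /fo/, /j/ → /jo/.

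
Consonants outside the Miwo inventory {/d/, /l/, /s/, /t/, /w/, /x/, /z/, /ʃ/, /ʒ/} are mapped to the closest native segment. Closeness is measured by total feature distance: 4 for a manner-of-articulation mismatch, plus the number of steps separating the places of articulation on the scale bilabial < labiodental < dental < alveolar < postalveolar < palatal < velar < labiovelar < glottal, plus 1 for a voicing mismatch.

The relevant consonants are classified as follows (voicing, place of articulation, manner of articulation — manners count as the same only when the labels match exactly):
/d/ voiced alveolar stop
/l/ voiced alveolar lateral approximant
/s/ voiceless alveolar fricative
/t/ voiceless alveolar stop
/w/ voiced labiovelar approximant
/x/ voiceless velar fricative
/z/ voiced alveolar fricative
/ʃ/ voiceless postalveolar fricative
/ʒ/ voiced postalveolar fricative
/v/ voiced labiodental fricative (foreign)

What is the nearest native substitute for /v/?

/z/ is closest: same manner (fricative), place distance 2 (labiodental→alveolar), same voicing; total 2. Next closest is /s/ at distance 3.

z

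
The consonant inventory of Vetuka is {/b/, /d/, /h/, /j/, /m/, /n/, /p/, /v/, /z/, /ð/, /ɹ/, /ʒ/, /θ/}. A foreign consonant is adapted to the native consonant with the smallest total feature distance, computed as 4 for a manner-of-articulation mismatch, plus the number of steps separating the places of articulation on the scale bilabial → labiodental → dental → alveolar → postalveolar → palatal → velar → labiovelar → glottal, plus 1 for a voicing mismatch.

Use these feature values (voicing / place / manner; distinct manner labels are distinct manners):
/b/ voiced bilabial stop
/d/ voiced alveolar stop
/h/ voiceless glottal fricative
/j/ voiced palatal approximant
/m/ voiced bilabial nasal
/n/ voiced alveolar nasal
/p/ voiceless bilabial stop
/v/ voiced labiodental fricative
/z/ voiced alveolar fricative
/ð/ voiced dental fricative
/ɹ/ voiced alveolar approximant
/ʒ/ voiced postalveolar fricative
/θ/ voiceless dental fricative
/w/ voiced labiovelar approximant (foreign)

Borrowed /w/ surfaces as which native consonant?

j

/j/ is closest: same manner (approximant), place distance 2 (labiovelar→palatal), same voicing; total 2. Next closest is /ɹ/ at distance 4.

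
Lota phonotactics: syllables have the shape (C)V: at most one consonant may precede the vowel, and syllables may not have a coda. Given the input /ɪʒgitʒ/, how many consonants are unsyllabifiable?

3

The consonants /ʒ/, /t/, /ʒ/ cannot be parsed into a legal (C)V syllable (no codas are permitted; onsets are limited to one consonant).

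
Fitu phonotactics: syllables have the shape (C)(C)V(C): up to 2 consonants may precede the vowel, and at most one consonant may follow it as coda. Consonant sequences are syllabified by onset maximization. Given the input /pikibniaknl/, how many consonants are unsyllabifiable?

Under (C)(C)V(C), the unsyllabifiable consonants are /n/, /l/ (at most one coda consonant is licensed; onsets may contain at most 2 consonants).

2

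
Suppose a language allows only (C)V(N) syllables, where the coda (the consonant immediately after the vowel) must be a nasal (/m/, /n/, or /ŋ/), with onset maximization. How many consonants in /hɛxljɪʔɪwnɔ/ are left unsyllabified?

Syllabifying with onset maximization leaves /x/, /l/, /w/ stranded (only a nasal (/m/, /n/, or /ŋ/) is licensed in coda position; onsets are limited to one consonant).

3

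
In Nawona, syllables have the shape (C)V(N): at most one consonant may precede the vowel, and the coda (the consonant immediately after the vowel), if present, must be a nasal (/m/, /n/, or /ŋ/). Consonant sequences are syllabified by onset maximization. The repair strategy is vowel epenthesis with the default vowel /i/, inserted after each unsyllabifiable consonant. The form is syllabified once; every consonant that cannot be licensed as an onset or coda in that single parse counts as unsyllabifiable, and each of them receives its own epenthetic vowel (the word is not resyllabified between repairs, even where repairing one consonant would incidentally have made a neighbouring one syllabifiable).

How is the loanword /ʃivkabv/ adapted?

Syllabifying with onset maximization leaves /v/, /b/, /v/ stranded (only a nasal (/m/, /n/, or /ŋ/) is licensed in coda position; onsets are limited to one consonant).
Inserting the epenthetic vowel yields /v/ → /vi/, /b/ → /bi/, /v/ → /vi/.

ʃivikabivi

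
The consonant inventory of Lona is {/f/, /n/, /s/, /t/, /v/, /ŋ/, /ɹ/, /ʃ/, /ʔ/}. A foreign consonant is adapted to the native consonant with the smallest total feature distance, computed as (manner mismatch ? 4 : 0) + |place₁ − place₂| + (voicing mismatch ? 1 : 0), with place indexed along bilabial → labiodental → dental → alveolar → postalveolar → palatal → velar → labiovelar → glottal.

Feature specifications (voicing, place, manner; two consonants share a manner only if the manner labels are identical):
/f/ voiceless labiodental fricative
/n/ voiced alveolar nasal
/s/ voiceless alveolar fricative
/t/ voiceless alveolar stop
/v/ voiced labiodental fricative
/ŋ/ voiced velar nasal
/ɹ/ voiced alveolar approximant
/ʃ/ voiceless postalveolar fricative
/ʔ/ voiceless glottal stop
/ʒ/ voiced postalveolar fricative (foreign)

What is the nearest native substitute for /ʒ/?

/ʃ/ is closest: same manner (fricative), place distance 0 (postalveolar→postalveolar), voicing differs (+1); total 1. Next closest is /s/ at distance 2.

ʃ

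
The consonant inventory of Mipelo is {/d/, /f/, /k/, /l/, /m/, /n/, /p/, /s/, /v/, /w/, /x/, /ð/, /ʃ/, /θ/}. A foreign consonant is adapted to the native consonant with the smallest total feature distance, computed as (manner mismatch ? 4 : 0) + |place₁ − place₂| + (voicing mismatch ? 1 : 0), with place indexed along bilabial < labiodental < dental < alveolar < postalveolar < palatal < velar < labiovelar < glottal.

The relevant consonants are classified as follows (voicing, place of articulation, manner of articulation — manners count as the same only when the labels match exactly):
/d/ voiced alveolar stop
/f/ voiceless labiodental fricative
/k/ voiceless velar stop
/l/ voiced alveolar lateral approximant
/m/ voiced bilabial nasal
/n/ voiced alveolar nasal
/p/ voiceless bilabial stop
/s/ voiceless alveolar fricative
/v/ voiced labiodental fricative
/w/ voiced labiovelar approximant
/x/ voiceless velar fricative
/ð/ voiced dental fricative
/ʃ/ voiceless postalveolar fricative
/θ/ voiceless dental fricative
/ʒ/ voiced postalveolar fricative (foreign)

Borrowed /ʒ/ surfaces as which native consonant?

ʃ

/ʃ/ is closest: same manner (fricative), place distance 0 (postalveolar→postalveolar), voicing differs (+1); total 1. Next closest is /s/ at distance 2.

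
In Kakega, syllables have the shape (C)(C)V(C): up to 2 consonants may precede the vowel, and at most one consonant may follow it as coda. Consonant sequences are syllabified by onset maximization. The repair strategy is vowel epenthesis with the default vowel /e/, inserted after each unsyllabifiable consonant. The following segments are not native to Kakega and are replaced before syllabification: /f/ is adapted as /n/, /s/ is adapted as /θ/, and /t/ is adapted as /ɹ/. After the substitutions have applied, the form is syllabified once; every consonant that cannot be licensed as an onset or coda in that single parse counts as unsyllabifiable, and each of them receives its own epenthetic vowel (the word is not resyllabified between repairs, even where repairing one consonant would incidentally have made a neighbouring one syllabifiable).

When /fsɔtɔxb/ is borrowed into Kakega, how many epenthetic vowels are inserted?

After substitution the input is /nθɔɹɔxb/.
The unsyllabifiable consonants are /b/; each receives one epenthetic vowel.

1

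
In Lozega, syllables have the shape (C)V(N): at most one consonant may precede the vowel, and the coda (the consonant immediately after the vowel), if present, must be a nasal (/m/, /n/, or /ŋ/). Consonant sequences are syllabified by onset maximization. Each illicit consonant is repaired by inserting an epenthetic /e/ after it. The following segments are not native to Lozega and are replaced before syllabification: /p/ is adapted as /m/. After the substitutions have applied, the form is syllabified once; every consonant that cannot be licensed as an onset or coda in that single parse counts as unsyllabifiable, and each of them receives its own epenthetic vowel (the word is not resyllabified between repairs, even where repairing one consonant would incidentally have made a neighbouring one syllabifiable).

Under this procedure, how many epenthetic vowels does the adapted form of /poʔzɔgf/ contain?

After substitution the input is /moʔzɔgf/.
The unsyllabifiable consonants are /ʔ/, /g/, /f/; each receives one epenthetic vowel.

3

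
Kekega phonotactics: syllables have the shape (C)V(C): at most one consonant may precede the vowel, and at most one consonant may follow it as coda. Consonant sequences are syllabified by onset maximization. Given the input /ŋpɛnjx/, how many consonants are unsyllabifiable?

Syllabifying with onset maximization leaves /ŋ/, /j/, /x/ stranded (at most one coda consonant is licensed; onsets are limited to one consonant).

3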